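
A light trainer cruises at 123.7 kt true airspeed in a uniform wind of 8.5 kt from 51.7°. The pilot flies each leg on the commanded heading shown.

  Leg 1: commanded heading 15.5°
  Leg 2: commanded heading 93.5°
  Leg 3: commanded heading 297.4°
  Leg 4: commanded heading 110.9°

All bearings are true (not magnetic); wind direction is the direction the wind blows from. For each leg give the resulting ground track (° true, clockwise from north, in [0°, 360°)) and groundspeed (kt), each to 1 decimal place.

Leg 1: heading 15.5°; drift -2.5° → track 13.0°, groundspeed 116.9 kt
Leg 2: heading 93.5°; drift +2.8° → track 96.3°, groundspeed 117.5 kt
Leg 3: heading 297.4°; drift -3.5° → track 293.9°, groundspeed 127.4 kt
Leg 4: heading 110.9°; drift +3.5° → track 114.4°, groundspeed 119.6 kt

Leg 1: track=13.0°, groundspeed=116.9 kt
Leg 2: track=96.3°, groundspeed=117.5 kt
Leg 3: track=293.9°, groundspeed=127.4 kt
Leg 4: track=114.4°, groundspeed=119.6 kt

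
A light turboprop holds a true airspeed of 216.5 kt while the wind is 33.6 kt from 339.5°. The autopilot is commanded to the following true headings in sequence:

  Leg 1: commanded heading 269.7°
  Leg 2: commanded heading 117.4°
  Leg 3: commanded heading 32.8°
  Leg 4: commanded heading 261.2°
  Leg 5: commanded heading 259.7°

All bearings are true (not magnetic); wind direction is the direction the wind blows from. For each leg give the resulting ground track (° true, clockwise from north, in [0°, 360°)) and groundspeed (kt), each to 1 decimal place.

Leg 1: track=261.0°, groundspeed=207.3 kt
Leg 2: track=122.7°, groundspeed=242.5 kt
Leg 3: track=40.6°, groundspeed=198.3 kt
Leg 4: track=252.3°, groundspeed=212.3 kt
Leg 5: track=250.8°, groundspeed=213.1 kt

Leg 1: heading 269.7°; drift -8.7° → track 261.0°, groundspeed 207.3 kt
Leg 2: heading 117.4°; drift +5.3° → track 122.7°, groundspeed 242.5 kt
Leg 3: heading 32.8°; drift +7.8° → track 40.6°, groundspeed 198.3 kt
Leg 4: heading 261.2°; drift -8.9° → track 252.3°, groundspeed 212.3 kt
Leg 5: heading 259.7°; drift -8.9° → track 250.8°, groundspeed 213.1 kt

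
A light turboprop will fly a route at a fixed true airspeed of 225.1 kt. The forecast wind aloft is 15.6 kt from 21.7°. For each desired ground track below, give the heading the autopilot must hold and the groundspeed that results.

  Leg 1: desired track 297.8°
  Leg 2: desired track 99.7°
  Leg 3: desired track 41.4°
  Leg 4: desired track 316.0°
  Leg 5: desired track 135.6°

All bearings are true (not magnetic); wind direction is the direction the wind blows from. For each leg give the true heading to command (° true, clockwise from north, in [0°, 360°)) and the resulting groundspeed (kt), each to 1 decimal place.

Leg 1: desired track 297.8°; wind correction +4.0° → command heading 301.8°, groundspeed 222.9 kt
Leg 2: desired track 99.7°; wind correction -3.9° → command heading 95.8°, groundspeed 221.3 kt
Leg 3: desired track 41.4°; wind correction -1.3° → command heading 40.1°, groundspeed 210.4 kt
Leg 4: desired track 316.0°; wind correction +3.6° → command heading 319.6°, groundspeed 218.2 kt
Leg 5: desired track 135.6°; wind correction -3.6° → command heading 132.0°, groundspeed 231.0 kt

Leg 1: heading=301.8°, groundspeed=222.9 kt
Leg 2: heading=95.8°, groundspeed=221.3 kt
Leg 3: heading=40.1°, groundspeed=210.4 kt
Leg 4: heading=319.6°, groundspeed=218.2 kt
Leg 5: heading=132.0°, groundspeed=231.0 kt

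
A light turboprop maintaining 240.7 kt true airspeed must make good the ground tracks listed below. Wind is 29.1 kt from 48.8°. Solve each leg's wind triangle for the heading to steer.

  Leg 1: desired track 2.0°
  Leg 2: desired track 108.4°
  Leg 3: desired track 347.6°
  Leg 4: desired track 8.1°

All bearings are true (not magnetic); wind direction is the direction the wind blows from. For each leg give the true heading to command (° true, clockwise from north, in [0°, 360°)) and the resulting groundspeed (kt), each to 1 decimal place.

Leg 1: heading=7.1°, groundspeed=219.8 kt
Leg 2: heading=102.4°, groundspeed=224.7 kt
Leg 3: heading=353.7°, groundspeed=225.3 kt
Leg 4: heading=12.6°, groundspeed=217.9 kt

Leg 1: desired track 2.0°; wind correction +5.1° → command heading 7.1°, groundspeed 219.8 kt
Leg 2: desired track 108.4°; wind correction -6.0° → command heading 102.4°, groundspeed 224.7 kt
Leg 3: desired track 347.6°; wind correction +6.1° → command heading 353.7°, groundspeed 225.3 kt
Leg 4: desired track 8.1°; wind correction +4.5° → command heading 12.6°, groundspeed 217.9 kt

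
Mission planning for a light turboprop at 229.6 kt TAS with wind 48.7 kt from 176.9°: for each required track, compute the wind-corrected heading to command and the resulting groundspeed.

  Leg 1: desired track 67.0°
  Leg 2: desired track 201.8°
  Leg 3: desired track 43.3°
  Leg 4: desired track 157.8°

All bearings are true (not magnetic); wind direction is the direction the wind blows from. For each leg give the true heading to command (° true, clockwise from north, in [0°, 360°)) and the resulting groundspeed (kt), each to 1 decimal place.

Leg 1: desired track 67.0°; wind correction +11.5° → command heading 78.5°, groundspeed 241.6 kt
Leg 2: desired track 201.8°; wind correction -5.1° → command heading 196.7°, groundspeed 184.5 kt
Leg 3: desired track 43.3°; wind correction +8.8° → command heading 52.1°, groundspeed 260.5 kt
Leg 4: desired track 157.8°; wind correction +4.0° → command heading 161.8°, groundspeed 183.0 kt

Leg 1: heading=78.5°, groundspeed=241.6 kt
Leg 2: heading=196.7°, groundspeed=184.5 kt
Leg 3: heading=52.1°, groundspeed=260.5 kt
Leg 4: heading=161.8°, groundspeed=183.0 kt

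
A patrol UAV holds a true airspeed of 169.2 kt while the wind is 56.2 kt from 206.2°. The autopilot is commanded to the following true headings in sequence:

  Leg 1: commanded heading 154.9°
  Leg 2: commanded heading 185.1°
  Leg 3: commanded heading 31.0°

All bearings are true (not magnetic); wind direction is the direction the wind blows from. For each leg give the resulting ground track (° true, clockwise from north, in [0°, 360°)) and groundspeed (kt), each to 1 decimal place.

Leg 1: track=136.8°, groundspeed=141.1 kt
Leg 2: track=175.3°, groundspeed=118.5 kt
Leg 3: track=29.8°, groundspeed=225.3 kt

Leg 1: heading 154.9°; drift -18.1° → track 136.8°, groundspeed 141.1 kt
Leg 2: heading 185.1°; drift -9.8° → track 175.3°, groundspeed 118.5 kt
Leg 3: heading 31.0°; drift -1.2° → track 29.8°, groundspeed 225.3 kt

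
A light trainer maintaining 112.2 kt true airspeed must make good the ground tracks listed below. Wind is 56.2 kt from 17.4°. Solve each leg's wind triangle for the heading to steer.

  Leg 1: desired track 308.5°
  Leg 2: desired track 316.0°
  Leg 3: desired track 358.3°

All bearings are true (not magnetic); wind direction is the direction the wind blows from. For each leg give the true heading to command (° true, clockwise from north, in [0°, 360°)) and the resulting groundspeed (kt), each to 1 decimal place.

Leg 1: desired track 308.5°; wind correction +27.9° → command heading 336.4°, groundspeed 79.0 kt
Leg 2: desired track 316.0°; wind correction +26.1° → command heading 342.1°, groundspeed 73.9 kt
Leg 3: desired track 358.3°; wind correction +9.4° → command heading 7.7°, groundspeed 57.6 kt

Leg 1: heading=336.4°, groundspeed=79.0 kt
Leg 2: heading=342.1°, groundspeed=73.9 kt
Leg 3: heading=7.7°, groundspeed=57.6 kt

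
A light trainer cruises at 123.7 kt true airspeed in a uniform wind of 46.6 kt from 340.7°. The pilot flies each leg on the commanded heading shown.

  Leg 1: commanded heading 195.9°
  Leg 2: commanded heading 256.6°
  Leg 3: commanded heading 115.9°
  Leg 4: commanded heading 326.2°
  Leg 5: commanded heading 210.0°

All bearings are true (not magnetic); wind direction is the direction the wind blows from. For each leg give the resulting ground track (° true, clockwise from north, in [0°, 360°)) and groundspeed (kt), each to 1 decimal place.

Leg 1: track=186.5°, groundspeed=164.0 kt
Leg 2: track=235.3°, groundspeed=127.6 kt
Leg 3: track=127.7°, groundspeed=160.2 kt
Leg 4: track=317.8°, groundspeed=79.4 kt
Leg 5: track=197.1°, groundspeed=158.1 kt

Leg 1: heading 195.9°; drift -9.4° → track 186.5°, groundspeed 164.0 kt
Leg 2: heading 256.6°; drift -21.3° → track 235.3°, groundspeed 127.6 kt
Leg 3: heading 115.9°; drift +11.8° → track 127.7°, groundspeed 160.2 kt
Leg 4: heading 326.2°; drift -8.4° → track 317.8°, groundspeed 79.4 kt
Leg 5: heading 210.0°; drift -12.9° → track 197.1°, groundspeed 158.1 kt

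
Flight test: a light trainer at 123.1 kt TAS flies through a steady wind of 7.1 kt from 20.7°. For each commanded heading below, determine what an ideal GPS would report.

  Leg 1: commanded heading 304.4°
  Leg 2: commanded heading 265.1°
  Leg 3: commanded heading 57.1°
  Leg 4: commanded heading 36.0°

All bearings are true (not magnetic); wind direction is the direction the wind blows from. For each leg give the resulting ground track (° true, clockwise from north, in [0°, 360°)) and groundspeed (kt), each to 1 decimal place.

Leg 1: heading 304.4°; drift -3.3° → track 301.1°, groundspeed 121.6 kt
Leg 2: heading 265.1°; drift -2.9° → track 262.2°, groundspeed 126.3 kt
Leg 3: heading 57.1°; drift +2.1° → track 59.2°, groundspeed 117.5 kt
Leg 4: heading 36.0°; drift +0.9° → track 36.9°, groundspeed 116.3 kt

Leg 1: track=301.1°, groundspeed=121.6 kt
Leg 2: track=262.2°, groundspeed=126.3 kt
Leg 3: track=59.2°, groundspeed=117.5 kt
Leg 4: track=36.9°, groundspeed=116.3 kt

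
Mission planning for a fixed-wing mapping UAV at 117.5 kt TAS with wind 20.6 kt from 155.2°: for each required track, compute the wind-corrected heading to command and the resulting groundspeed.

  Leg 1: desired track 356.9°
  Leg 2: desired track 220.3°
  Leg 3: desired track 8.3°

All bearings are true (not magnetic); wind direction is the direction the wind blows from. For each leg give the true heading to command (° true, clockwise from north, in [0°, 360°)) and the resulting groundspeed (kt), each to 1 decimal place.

Leg 1: desired track 356.9°; wind correction +3.7° → command heading 0.6°, groundspeed 136.4 kt
Leg 2: desired track 220.3°; wind correction -9.2° → command heading 211.1°, groundspeed 107.3 kt
Leg 3: desired track 8.3°; wind correction +5.5° → command heading 13.8°, groundspeed 134.2 kt

Leg 1: heading=0.6°, groundspeed=136.4 kt
Leg 2: heading=211.1°, groundspeed=107.3 kt
Leg 3: heading=13.8°, groundspeed=134.2 kt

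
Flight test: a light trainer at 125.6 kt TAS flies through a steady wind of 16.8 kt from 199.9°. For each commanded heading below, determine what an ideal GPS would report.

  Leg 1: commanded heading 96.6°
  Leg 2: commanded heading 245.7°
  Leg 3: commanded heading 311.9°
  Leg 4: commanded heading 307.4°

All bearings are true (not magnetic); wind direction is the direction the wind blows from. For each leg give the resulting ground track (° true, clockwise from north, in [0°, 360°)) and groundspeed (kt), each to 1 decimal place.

Leg 1: heading 96.6°; drift -7.2° → track 89.4°, groundspeed 130.5 kt
Leg 2: heading 245.7°; drift +6.0° → track 251.7°, groundspeed 114.5 kt
Leg 3: heading 311.9°; drift +6.7° → track 318.6°, groundspeed 132.8 kt
Leg 4: heading 307.4°; drift +7.0° → track 314.4°, groundspeed 131.6 kt

Leg 1: track=89.4°, groundspeed=130.5 kt
Leg 2: track=251.7°, groundspeed=114.5 kt
Leg 3: track=318.6°, groundspeed=132.8 kt
Leg 4: track=314.4°, groundspeed=131.6 kt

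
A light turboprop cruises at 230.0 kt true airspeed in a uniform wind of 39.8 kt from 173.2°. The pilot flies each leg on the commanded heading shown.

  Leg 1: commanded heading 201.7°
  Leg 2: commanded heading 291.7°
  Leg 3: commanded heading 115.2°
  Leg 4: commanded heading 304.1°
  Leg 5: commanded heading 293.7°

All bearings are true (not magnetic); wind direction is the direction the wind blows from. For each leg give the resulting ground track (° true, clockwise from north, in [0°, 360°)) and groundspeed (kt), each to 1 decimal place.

Leg 1: heading 201.7°; drift +5.6° → track 207.3°, groundspeed 195.9 kt
Leg 2: heading 291.7°; drift +8.0° → track 299.7°, groundspeed 251.4 kt
Leg 3: heading 115.2°; drift -9.2° → track 106.0°, groundspeed 211.6 kt
Leg 4: heading 304.1°; drift +6.7° → track 310.8°, groundspeed 257.8 kt
Leg 5: heading 293.7°; drift +7.8° → track 301.5°, groundspeed 252.5 kt

Leg 1: track=207.3°, groundspeed=195.9 kt
Leg 2: track=299.7°, groundspeed=251.4 kt
Leg 3: track=106.0°, groundspeed=211.6 kt
Leg 4: track=310.8°, groundspeed=257.8 kt
Leg 5: track=301.5°, groundspeed=252.5 kt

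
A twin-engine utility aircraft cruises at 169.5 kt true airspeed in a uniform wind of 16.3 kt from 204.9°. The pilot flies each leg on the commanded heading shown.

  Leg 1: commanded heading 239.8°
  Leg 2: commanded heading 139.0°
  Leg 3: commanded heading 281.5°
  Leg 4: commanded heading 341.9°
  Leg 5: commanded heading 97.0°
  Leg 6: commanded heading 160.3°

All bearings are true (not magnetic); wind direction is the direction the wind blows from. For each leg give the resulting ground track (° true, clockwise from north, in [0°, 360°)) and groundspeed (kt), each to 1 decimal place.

Leg 1: track=243.2°, groundspeed=156.4 kt
Leg 2: track=133.8°, groundspeed=163.5 kt
Leg 3: track=287.0°, groundspeed=166.5 kt
Leg 4: track=345.4°, groundspeed=181.8 kt
Leg 5: track=91.9°, groundspeed=175.2 kt
Leg 6: track=156.2°, groundspeed=158.3 kt

Leg 1: heading 239.8°; drift +3.4° → track 243.2°, groundspeed 156.4 kt
Leg 2: heading 139.0°; drift -5.2° → track 133.8°, groundspeed 163.5 kt
Leg 3: heading 281.5°; drift +5.5° → track 287.0°, groundspeed 166.5 kt
Leg 4: heading 341.9°; drift +3.5° → track 345.4°, groundspeed 181.8 kt
Leg 5: heading 97.0°; drift -5.1° → track 91.9°, groundspeed 175.2 kt
Leg 6: heading 160.3°; drift -4.1° → track 156.2°, groundspeed 158.3 kt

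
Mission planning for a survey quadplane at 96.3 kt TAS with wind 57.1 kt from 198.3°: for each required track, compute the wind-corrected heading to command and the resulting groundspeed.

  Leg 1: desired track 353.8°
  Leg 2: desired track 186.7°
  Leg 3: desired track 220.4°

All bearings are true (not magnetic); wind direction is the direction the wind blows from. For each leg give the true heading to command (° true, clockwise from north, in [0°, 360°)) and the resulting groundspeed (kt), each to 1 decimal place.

Leg 1: desired track 353.8°; wind correction -14.2° → command heading 339.6°, groundspeed 145.3 kt
Leg 2: desired track 186.7°; wind correction +6.8° → command heading 193.5°, groundspeed 39.7 kt
Leg 3: desired track 220.4°; wind correction -12.9° → command heading 207.5°, groundspeed 41.0 kt

Leg 1: heading=339.6°, groundspeed=145.3 kt
Leg 2: heading=193.5°, groundspeed=39.7 kt
Leg 3: heading=207.5°, groundspeed=41.0 kt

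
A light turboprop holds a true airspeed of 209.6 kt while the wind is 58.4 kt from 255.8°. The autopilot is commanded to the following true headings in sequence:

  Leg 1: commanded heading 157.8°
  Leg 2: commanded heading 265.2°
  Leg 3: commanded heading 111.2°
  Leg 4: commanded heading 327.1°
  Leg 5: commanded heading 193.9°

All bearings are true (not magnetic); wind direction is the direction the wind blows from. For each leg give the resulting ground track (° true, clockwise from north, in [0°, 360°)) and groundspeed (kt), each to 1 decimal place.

Leg 1: heading 157.8°; drift -14.9° → track 142.9°, groundspeed 225.3 kt
Leg 2: heading 265.2°; drift +3.6° → track 268.8°, groundspeed 152.3 kt
Leg 3: heading 111.2°; drift -7.5° → track 103.7°, groundspeed 259.4 kt
Leg 4: heading 327.1°; drift +16.2° → track 343.3°, groundspeed 198.7 kt
Leg 5: heading 193.9°; drift -15.8° → track 178.1°, groundspeed 189.2 kt

Leg 1: track=142.9°, groundspeed=225.3 kt
Leg 2: track=268.8°, groundspeed=152.3 kt
Leg 3: track=103.7°, groundspeed=259.4 kt
Leg 4: track=343.3°, groundspeed=198.7 kt
Leg 5: track=178.1°, groundspeed=189.2 kt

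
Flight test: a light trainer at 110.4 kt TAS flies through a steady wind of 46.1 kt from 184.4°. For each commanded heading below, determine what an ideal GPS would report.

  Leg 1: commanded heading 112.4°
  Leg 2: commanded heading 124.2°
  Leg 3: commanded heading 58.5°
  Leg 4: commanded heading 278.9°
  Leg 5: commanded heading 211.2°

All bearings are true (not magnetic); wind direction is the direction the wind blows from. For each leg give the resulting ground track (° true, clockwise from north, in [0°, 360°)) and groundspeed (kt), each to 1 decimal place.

Leg 1: track=87.9°, groundspeed=105.7 kt
Leg 2: track=99.6°, groundspeed=96.2 kt
Leg 3: track=43.3°, groundspeed=142.4 kt
Leg 4: track=300.9°, groundspeed=122.9 kt
Leg 5: track=227.9°, groundspeed=72.3 kt

Leg 1: heading 112.4°; drift -24.5° → track 87.9°, groundspeed 105.7 kt
Leg 2: heading 124.2°; drift -24.6° → track 99.6°, groundspeed 96.2 kt
Leg 3: heading 58.5°; drift -15.2° → track 43.3°, groundspeed 142.4 kt
Leg 4: heading 278.9°; drift +22.0° → track 300.9°, groundspeed 122.9 kt
Leg 5: heading 211.2°; drift +16.7° → track 227.9°, groundspeed 72.3 kt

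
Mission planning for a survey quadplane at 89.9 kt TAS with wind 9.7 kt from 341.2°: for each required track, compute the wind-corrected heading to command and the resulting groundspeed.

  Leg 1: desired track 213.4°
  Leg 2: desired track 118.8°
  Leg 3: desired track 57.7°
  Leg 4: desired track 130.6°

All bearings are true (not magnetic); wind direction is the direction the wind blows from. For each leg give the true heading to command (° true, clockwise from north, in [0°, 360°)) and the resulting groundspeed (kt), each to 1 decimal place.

Leg 1: desired track 213.4°; wind correction +4.9° → command heading 218.3°, groundspeed 95.5 kt
Leg 2: desired track 118.8°; wind correction -4.2° → command heading 114.6°, groundspeed 96.8 kt
Leg 3: desired track 57.7°; wind correction -6.0° → command heading 51.7°, groundspeed 87.1 kt
Leg 4: desired track 130.6°; wind correction -3.1° → command heading 127.5°, groundspeed 98.1 kt

Leg 1: heading=218.3°, groundspeed=95.5 kt
Leg 2: heading=114.6°, groundspeed=96.8 kt
Leg 3: heading=51.7°, groundspeed=87.1 kt
Leg 4: heading=127.5°, groundspeed=98.1 kt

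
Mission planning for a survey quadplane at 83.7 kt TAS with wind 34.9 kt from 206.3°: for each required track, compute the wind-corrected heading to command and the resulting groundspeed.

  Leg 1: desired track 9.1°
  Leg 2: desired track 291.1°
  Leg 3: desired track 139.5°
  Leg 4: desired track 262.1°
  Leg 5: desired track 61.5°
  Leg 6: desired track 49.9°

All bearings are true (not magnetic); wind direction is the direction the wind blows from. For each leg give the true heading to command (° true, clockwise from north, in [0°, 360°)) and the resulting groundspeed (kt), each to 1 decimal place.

Leg 1: desired track 9.1°; wind correction -7.1° → command heading 2.0°, groundspeed 116.4 kt
Leg 2: desired track 291.1°; wind correction -24.5° → command heading 266.6°, groundspeed 73.0 kt
Leg 3: desired track 139.5°; wind correction +22.5° → command heading 162.0°, groundspeed 63.6 kt
Leg 4: desired track 262.1°; wind correction -20.2° → command heading 241.9°, groundspeed 58.9 kt
Leg 5: desired track 61.5°; wind correction +13.9° → command heading 75.4°, groundspeed 109.8 kt
Leg 6: desired track 49.9°; wind correction +9.6° → command heading 59.5°, groundspeed 114.5 kt

Leg 1: heading=2.0°, groundspeed=116.4 kt
Leg 2: heading=266.6°, groundspeed=73.0 kt
Leg 3: heading=162.0°, groundspeed=63.6 kt
Leg 4: heading=241.9°, groundspeed=58.9 kt
Leg 5: heading=75.4°, groundspeed=109.8 kt
Leg 6: heading=59.5°, groundspeed=114.5 kt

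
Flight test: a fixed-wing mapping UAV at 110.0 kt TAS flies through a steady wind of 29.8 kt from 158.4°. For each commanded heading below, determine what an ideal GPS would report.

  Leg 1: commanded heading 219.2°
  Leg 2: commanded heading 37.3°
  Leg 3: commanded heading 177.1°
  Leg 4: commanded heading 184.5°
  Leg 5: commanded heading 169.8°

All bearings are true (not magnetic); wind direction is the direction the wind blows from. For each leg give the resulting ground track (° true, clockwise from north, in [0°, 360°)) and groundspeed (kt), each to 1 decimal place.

Leg 1: heading 219.2°; drift +15.2° → track 234.4°, groundspeed 98.9 kt
Leg 2: heading 37.3°; drift -11.5° → track 25.8°, groundspeed 128.0 kt
Leg 3: heading 177.1°; drift +6.7° → track 183.8°, groundspeed 82.3 kt
Leg 4: heading 184.5°; drift +9.0° → track 193.5°, groundspeed 84.3 kt
Leg 5: heading 169.8°; drift +4.2° → track 174.0°, groundspeed 81.0 kt

Leg 1: track=234.4°, groundspeed=98.9 kt
Leg 2: track=25.8°, groundspeed=128.0 kt
Leg 3: track=183.8°, groundspeed=82.3 kt
Leg 4: track=193.5°, groundspeed=84.3 kt
Leg 5: track=174.0°, groundspeed=81.0 kt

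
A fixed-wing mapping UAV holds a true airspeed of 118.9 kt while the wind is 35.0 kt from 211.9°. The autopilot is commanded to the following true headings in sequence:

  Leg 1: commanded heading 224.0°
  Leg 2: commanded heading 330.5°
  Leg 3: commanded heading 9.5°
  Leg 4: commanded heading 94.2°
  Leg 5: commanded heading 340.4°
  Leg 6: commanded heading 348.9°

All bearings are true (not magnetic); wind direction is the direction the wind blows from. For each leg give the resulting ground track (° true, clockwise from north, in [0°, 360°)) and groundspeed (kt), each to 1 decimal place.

Leg 1: heading 224.0°; drift +5.0° → track 229.0°, groundspeed 85.0 kt
Leg 2: heading 330.5°; drift +12.8° → track 343.3°, groundspeed 139.1 kt
Leg 3: heading 9.5°; drift +5.0° → track 14.5°, groundspeed 151.8 kt
Leg 4: heading 94.2°; drift -12.9° → track 81.3°, groundspeed 138.7 kt
Leg 5: heading 340.4°; drift +11.0° → track 351.4°, groundspeed 143.3 kt
Leg 6: heading 348.9°; drift +9.4° → track 358.3°, groundspeed 146.5 kt

Leg 1: track=229.0°, groundspeed=85.0 kt
Leg 2: track=343.3°, groundspeed=139.1 kt
Leg 3: track=14.5°, groundspeed=151.8 kt
Leg 4: track=81.3°, groundspeed=138.7 kt
Leg 5: track=351.4°, groundspeed=143.3 kt
Leg 6: track=358.3°, groundspeed=146.5 kt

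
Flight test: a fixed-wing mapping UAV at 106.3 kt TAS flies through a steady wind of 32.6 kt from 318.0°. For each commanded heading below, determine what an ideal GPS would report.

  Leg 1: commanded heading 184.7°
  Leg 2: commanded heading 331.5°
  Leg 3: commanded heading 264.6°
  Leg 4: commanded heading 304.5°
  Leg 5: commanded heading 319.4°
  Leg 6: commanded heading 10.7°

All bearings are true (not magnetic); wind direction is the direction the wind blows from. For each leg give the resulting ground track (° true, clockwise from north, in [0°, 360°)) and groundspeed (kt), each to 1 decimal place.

Leg 1: heading 184.7°; drift -10.4° → track 174.3°, groundspeed 130.8 kt
Leg 2: heading 331.5°; drift +5.8° → track 337.3°, groundspeed 75.0 kt
Leg 3: heading 264.6°; drift -16.8° → track 247.8°, groundspeed 90.7 kt
Leg 4: heading 304.5°; drift -5.8° → track 298.7°, groundspeed 75.0 kt
Leg 5: heading 319.4°; drift +0.6° → track 320.0°, groundspeed 73.7 kt
Leg 6: heading 10.7°; drift +16.7° → track 27.4°, groundspeed 90.3 kt

Leg 1: track=174.3°, groundspeed=130.8 kt
Leg 2: track=337.3°, groundspeed=75.0 kt
Leg 3: track=247.8°, groundspeed=90.7 kt
Leg 4: track=298.7°, groundspeed=75.0 kt
Leg 5: track=320.0°, groundspeed=73.7 kt
Leg 6: track=27.4°, groundspeed=90.3 kt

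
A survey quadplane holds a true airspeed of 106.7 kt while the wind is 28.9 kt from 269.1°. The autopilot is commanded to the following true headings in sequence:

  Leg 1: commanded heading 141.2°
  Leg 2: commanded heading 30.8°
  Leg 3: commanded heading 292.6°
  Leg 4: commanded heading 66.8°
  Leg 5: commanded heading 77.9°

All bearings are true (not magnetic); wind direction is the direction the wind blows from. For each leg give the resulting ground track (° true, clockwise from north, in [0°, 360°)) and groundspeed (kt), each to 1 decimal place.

Leg 1: track=130.8°, groundspeed=126.5 kt
Leg 2: track=42.2°, groundspeed=124.3 kt
Leg 3: track=300.8°, groundspeed=81.0 kt
Leg 4: track=71.5°, groundspeed=133.9 kt
Leg 5: track=80.3°, groundspeed=135.2 kt

Leg 1: heading 141.2°; drift -10.4° → track 130.8°, groundspeed 126.5 kt
Leg 2: heading 30.8°; drift +11.4° → track 42.2°, groundspeed 124.3 kt
Leg 3: heading 292.6°; drift +8.2° → track 300.8°, groundspeed 81.0 kt
Leg 4: heading 66.8°; drift +4.7° → track 71.5°, groundspeed 133.9 kt
Leg 5: heading 77.9°; drift +2.4° → track 80.3°, groundspeed 135.2 kt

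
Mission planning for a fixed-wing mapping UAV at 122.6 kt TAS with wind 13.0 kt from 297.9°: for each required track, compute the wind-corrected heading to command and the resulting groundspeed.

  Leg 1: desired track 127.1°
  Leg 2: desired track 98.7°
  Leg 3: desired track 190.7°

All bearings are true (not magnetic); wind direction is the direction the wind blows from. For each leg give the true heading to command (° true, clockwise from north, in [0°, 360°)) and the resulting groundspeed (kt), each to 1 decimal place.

Leg 1: desired track 127.1°; wind correction +1.0° → command heading 128.1°, groundspeed 135.4 kt
Leg 2: desired track 98.7°; wind correction -2.0° → command heading 96.7°, groundspeed 134.8 kt
Leg 3: desired track 190.7°; wind correction +5.8° → command heading 196.5°, groundspeed 125.8 kt

Leg 1: heading=128.1°, groundspeed=135.4 kt
Leg 2: heading=96.7°, groundspeed=134.8 kt
Leg 3: heading=196.5°, groundspeed=125.8 kt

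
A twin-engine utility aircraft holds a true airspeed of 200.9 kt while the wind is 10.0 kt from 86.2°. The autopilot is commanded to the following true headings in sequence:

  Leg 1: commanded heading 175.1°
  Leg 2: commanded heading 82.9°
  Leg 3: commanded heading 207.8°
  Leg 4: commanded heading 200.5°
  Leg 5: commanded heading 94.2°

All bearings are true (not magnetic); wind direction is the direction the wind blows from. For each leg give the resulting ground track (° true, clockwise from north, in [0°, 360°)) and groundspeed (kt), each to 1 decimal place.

Leg 1: heading 175.1°; drift +2.9° → track 178.0°, groundspeed 201.0 kt
Leg 2: heading 82.9°; drift -0.2° → track 82.7°, groundspeed 190.9 kt
Leg 3: heading 207.8°; drift +2.4° → track 210.2°, groundspeed 206.3 kt
Leg 4: heading 200.5°; drift +2.5° → track 203.0°, groundspeed 205.2 kt
Leg 5: heading 94.2°; drift +0.4° → track 94.6°, groundspeed 191.0 kt

Leg 1: track=178.0°, groundspeed=201.0 kt
Leg 2: track=82.7°, groundspeed=190.9 kt
Leg 3: track=210.2°, groundspeed=206.3 kt
Leg 4: track=203.0°, groundspeed=205.2 kt
Leg 5: track=94.6°, groundspeed=191.0 kt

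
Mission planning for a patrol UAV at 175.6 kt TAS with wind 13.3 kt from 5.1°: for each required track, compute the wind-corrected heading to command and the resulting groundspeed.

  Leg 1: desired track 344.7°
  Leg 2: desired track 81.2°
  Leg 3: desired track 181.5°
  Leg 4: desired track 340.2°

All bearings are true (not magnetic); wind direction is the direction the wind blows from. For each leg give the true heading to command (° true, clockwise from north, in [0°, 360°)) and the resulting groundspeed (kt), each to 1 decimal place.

Leg 1: desired track 344.7°; wind correction +1.5° → command heading 346.2°, groundspeed 163.1 kt
Leg 2: desired track 81.2°; wind correction -4.2° → command heading 77.0°, groundspeed 171.9 kt
Leg 3: desired track 181.5°; wind correction -0.3° → command heading 181.2°, groundspeed 188.9 kt
Leg 4: desired track 340.2°; wind correction +1.8° → command heading 342.0°, groundspeed 163.4 kt

Leg 1: heading=346.2°, groundspeed=163.1 kt
Leg 2: heading=77.0°, groundspeed=171.9 kt
Leg 3: heading=181.2°, groundspeed=188.9 kt
Leg 4: heading=342.0°, groundspeed=163.4 kt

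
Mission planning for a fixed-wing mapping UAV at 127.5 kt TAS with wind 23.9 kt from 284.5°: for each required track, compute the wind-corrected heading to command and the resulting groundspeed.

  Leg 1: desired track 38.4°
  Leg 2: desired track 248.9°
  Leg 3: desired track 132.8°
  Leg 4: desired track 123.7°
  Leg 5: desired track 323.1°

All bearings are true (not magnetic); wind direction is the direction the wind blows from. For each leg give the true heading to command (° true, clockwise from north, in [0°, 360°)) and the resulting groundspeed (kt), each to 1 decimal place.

Leg 1: heading=28.5°, groundspeed=135.3 kt
Leg 2: heading=255.2°, groundspeed=107.3 kt
Leg 3: heading=137.9°, groundspeed=148.0 kt
Leg 4: heading=127.2°, groundspeed=149.8 kt
Leg 5: heading=316.4°, groundspeed=107.9 kt

Leg 1: desired track 38.4°; wind correction -9.9° → command heading 28.5°, groundspeed 135.3 kt
Leg 2: desired track 248.9°; wind correction +6.3° → command heading 255.2°, groundspeed 107.3 kt
Leg 3: desired track 132.8°; wind correction +5.1° → command heading 137.9°, groundspeed 148.0 kt
Leg 4: desired track 123.7°; wind correction +3.5° → command heading 127.2°, groundspeed 149.8 kt
Leg 5: desired track 323.1°; wind correction -6.7° → command heading 316.4°, groundspeed 107.9 kt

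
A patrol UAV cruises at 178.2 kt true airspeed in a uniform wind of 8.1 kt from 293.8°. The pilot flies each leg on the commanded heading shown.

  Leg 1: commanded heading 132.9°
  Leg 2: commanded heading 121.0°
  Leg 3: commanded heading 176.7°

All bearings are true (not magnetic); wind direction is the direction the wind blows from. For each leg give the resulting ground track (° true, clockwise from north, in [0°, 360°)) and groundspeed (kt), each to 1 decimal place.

Leg 1: heading 132.9°; drift -0.8° → track 132.1°, groundspeed 185.9 kt
Leg 2: heading 121.0°; drift -0.3° → track 120.7°, groundspeed 186.2 kt
Leg 3: heading 176.7°; drift -2.3° → track 174.4°, groundspeed 182.0 kt

Leg 1: track=132.1°, groundspeed=185.9 kt
Leg 2: track=120.7°, groundspeed=186.2 kt
Leg 3: track=174.4°, groundspeed=182.0 kt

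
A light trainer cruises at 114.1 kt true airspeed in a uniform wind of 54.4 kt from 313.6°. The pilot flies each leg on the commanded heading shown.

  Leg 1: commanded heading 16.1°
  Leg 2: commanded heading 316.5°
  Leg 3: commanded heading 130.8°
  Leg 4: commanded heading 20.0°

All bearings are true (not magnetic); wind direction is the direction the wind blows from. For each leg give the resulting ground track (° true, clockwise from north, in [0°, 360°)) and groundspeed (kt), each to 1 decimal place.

Leg 1: track=44.6°, groundspeed=101.2 kt
Leg 2: track=319.1°, groundspeed=59.8 kt
Leg 3: track=131.7°, groundspeed=168.5 kt
Leg 4: track=48.4°, groundspeed=104.9 kt

Leg 1: heading 16.1°; drift +28.5° → track 44.6°, groundspeed 101.2 kt
Leg 2: heading 316.5°; drift +2.6° → track 319.1°, groundspeed 59.8 kt
Leg 3: heading 130.8°; drift +0.9° → track 131.7°, groundspeed 168.5 kt
Leg 4: heading 20.0°; drift +28.4° → track 48.4°, groundspeed 104.9 kt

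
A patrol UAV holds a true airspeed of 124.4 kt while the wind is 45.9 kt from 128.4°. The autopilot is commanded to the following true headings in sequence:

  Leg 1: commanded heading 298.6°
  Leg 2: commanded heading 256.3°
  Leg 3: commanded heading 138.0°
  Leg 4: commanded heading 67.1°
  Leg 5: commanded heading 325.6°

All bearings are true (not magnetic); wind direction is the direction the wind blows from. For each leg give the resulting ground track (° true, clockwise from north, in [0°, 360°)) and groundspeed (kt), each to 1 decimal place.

Leg 1: heading 298.6°; drift +2.6° → track 301.2°, groundspeed 169.8 kt
Leg 2: heading 256.3°; drift +13.4° → track 269.7°, groundspeed 156.8 kt
Leg 3: heading 138.0°; drift +5.5° → track 143.5°, groundspeed 79.5 kt
Leg 4: heading 67.1°; drift -21.5° → track 45.6°, groundspeed 110.0 kt
Leg 5: heading 325.6°; drift -4.6° → track 321.0°, groundspeed 168.8 kt

Leg 1: track=301.2°, groundspeed=169.8 kt
Leg 2: track=269.7°, groundspeed=156.8 kt
Leg 3: track=143.5°, groundspeed=79.5 kt
Leg 4: track=45.6°, groundspeed=110.0 kt
Leg 5: track=321.0°, groundspeed=168.8 kt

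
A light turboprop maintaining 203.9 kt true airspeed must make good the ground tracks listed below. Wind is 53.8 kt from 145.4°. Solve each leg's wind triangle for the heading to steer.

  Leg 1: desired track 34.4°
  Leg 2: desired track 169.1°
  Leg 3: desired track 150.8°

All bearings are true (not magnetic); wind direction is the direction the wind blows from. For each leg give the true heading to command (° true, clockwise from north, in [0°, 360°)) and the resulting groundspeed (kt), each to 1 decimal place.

Leg 1: desired track 34.4°; wind correction +14.3° → command heading 48.7°, groundspeed 216.9 kt
Leg 2: desired track 169.1°; wind correction -6.1° → command heading 163.0°, groundspeed 153.5 kt
Leg 3: desired track 150.8°; wind correction -1.4° → command heading 149.4°, groundspeed 150.3 kt

Leg 1: heading=48.7°, groundspeed=216.9 kt
Leg 2: heading=163.0°, groundspeed=153.5 kt
Leg 3: heading=149.4°, groundspeed=150.3 kt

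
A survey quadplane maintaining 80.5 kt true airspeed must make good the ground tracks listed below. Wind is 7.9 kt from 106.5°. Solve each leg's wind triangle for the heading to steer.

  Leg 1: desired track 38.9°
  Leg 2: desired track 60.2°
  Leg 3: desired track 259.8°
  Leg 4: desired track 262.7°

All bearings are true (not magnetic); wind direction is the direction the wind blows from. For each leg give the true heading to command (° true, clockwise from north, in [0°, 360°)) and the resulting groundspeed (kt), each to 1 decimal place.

Leg 1: desired track 38.9°; wind correction +5.2° → command heading 44.1°, groundspeed 77.2 kt
Leg 2: desired track 60.2°; wind correction +4.1° → command heading 64.3°, groundspeed 74.8 kt
Leg 3: desired track 259.8°; wind correction -2.5° → command heading 257.3°, groundspeed 87.5 kt
Leg 4: desired track 262.7°; wind correction -2.3° → command heading 260.4°, groundspeed 87.7 kt

Leg 1: heading=44.1°, groundspeed=77.2 kt
Leg 2: heading=64.3°, groundspeed=74.8 kt
Leg 3: heading=257.3°, groundspeed=87.5 kt
Leg 4: heading=260.4°, groundspeed=87.7 kt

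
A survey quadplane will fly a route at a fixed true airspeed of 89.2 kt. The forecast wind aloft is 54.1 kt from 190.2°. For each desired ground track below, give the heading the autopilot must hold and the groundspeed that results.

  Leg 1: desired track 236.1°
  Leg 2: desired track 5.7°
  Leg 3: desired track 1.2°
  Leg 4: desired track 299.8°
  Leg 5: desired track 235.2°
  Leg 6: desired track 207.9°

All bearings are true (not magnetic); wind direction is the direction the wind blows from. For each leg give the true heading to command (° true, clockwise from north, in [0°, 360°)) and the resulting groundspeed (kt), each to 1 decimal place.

Leg 1: heading=210.3°, groundspeed=42.6 kt
Leg 2: heading=3.0°, groundspeed=143.0 kt
Leg 3: heading=355.8°, groundspeed=142.2 kt
Leg 4: heading=265.0°, groundspeed=91.4 kt
Leg 5: heading=209.8°, groundspeed=42.3 kt
Leg 6: heading=197.3°, groundspeed=36.1 kt

Leg 1: desired track 236.1°; wind correction -25.8° → command heading 210.3°, groundspeed 42.6 kt
Leg 2: desired track 5.7°; wind correction -2.7° → command heading 3.0°, groundspeed 143.0 kt
Leg 3: desired track 1.2°; wind correction -5.4° → command heading 355.8°, groundspeed 142.2 kt
Leg 4: desired track 299.8°; wind correction -34.8° → command heading 265.0°, groundspeed 91.4 kt
Leg 5: desired track 235.2°; wind correction -25.4° → command heading 209.8°, groundspeed 42.3 kt
Leg 6: desired track 207.9°; wind correction -10.6° → command heading 197.3°, groundspeed 36.1 kt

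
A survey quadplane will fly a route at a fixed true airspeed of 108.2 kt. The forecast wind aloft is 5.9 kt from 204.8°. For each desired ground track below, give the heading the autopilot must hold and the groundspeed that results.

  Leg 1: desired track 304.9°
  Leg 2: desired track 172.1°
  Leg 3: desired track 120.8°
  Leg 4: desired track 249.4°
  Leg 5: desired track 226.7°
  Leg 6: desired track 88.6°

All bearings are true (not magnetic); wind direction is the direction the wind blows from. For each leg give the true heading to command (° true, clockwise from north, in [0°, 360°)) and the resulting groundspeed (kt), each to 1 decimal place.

Leg 1: heading=301.8°, groundspeed=109.1 kt
Leg 2: heading=173.8°, groundspeed=103.2 kt
Leg 3: heading=123.9°, groundspeed=107.4 kt
Leg 4: heading=247.2°, groundspeed=103.9 kt
Leg 5: heading=225.5°, groundspeed=102.7 kt
Leg 6: heading=91.4°, groundspeed=110.7 kt

Leg 1: desired track 304.9°; wind correction -3.1° → command heading 301.8°, groundspeed 109.1 kt
Leg 2: desired track 172.1°; wind correction +1.7° → command heading 173.8°, groundspeed 103.2 kt
Leg 3: desired track 120.8°; wind correction +3.1° → command heading 123.9°, groundspeed 107.4 kt
Leg 4: desired track 249.4°; wind correction -2.2° → command heading 247.2°, groundspeed 103.9 kt
Leg 5: desired track 226.7°; wind correction -1.2° → command heading 225.5°, groundspeed 102.7 kt
Leg 6: desired track 88.6°; wind correction +2.8° → command heading 91.4°, groundspeed 110.7 kt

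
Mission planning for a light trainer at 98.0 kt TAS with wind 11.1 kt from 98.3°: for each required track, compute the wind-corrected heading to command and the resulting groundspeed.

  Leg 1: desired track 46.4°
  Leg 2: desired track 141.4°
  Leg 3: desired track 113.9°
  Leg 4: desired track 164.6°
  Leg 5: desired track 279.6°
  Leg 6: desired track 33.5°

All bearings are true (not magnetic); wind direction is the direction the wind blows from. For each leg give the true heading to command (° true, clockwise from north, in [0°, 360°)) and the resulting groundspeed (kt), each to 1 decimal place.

Leg 1: heading=51.5°, groundspeed=90.8 kt
Leg 2: heading=137.0°, groundspeed=89.6 kt
Leg 3: heading=112.2°, groundspeed=87.3 kt
Leg 4: heading=158.6°, groundspeed=93.0 kt
Leg 5: heading=279.7°, groundspeed=109.1 kt
Leg 6: heading=39.4°, groundspeed=92.8 kt

Leg 1: desired track 46.4°; wind correction +5.1° → command heading 51.5°, groundspeed 90.8 kt
Leg 2: desired track 141.4°; wind correction -4.4° → command heading 137.0°, groundspeed 89.6 kt
Leg 3: desired track 113.9°; wind correction -1.7° → command heading 112.2°, groundspeed 87.3 kt
Leg 4: desired track 164.6°; wind correction -6.0° → command heading 158.6°, groundspeed 93.0 kt
Leg 5: desired track 279.6°; wind correction +0.1° → command heading 279.7°, groundspeed 109.1 kt
Leg 6: desired track 33.5°; wind correction +5.9° → command heading 39.4°, groundspeed 92.8 kt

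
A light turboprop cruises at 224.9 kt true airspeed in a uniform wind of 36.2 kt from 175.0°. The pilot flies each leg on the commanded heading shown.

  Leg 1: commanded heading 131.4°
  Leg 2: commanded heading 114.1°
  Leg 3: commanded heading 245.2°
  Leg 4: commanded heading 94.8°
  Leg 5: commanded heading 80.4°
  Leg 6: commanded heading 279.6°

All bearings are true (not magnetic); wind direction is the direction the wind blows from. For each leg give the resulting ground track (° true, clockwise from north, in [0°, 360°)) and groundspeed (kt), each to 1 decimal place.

Leg 1: track=124.2°, groundspeed=200.2 kt
Leg 2: track=105.4°, groundspeed=209.7 kt
Leg 3: track=254.3°, groundspeed=215.3 kt
Leg 4: track=85.5°, groundspeed=221.6 kt
Leg 5: track=71.4°, groundspeed=230.6 kt
Leg 6: track=288.1°, groundspeed=236.6 kt

Leg 1: heading 131.4°; drift -7.2° → track 124.2°, groundspeed 200.2 kt
Leg 2: heading 114.1°; drift -8.7° → track 105.4°, groundspeed 209.7 kt
Leg 3: heading 245.2°; drift +9.1° → track 254.3°, groundspeed 215.3 kt
Leg 4: heading 94.8°; drift -9.3° → track 85.5°, groundspeed 221.6 kt
Leg 5: heading 80.4°; drift -9.0° → track 71.4°, groundspeed 230.6 kt
Leg 6: heading 279.6°; drift +8.5° → track 288.1°, groundspeed 236.6 kt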